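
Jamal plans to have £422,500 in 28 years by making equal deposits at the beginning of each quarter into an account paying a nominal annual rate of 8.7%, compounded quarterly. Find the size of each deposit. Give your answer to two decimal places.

£887.60

With 4 periods per year: i = 0.02175, n = 112.
PMT = 422500 / ( [(1+0.02175)^112 − 1] / 0.02175 × (1+i) ) = 422500 / 476.003831 = 887.5979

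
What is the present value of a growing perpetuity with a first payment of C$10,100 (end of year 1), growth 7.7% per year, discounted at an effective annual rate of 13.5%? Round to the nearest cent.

C$174,137.93

PV = D₁/(r − g) = 10100/(0.135 − 0.077) = 174,137.9310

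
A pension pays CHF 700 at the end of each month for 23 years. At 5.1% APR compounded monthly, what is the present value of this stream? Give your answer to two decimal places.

With 12 periods per year: i = 0.00425, n = 276.
PV = 700 × [1 − (1+0.00425)^(−276)] / 0.00425 = 700 × 162.304159 = 113,612.9112

CHF 113,612.91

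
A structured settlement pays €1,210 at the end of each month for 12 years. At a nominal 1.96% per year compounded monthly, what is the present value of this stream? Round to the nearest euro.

i = 0.0196/12 = 0.00163333 per month; n = 12·12 = 144.
PV = PMT · [1 − (1+i)^(−n)] / i = 1210 · 128.225863 = 155,153.2947

€155,153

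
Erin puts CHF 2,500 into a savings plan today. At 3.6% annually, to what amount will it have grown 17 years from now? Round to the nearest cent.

FV = 2,500 × (1 + 0.036)^17 = 4,560.9557

CHF 4,560.96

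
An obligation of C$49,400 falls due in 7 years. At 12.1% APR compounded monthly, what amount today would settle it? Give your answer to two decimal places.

Periodic rate i = 0.121/12 = 0.0100833; n = 7 × 12 = 84 periods.
PV = FV·(1+i)^(−n) = 49,400 × 0.430521 = 21,267.7582

C$21,267.76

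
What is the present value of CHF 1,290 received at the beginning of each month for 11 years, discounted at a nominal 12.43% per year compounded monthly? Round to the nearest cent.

CHF 93,541.07

Periodic rate i = 0.1243/12 = 0.0103583; n = 11 × 12 = 132 periods.
PV = 1290 × [1 − (1+0.0103583)^(−132)] / 0.0103583 × (1+i) = 1290 × 72.512459 = 93,541.0720
Payments are at the start of each period, so multiply by (1+i).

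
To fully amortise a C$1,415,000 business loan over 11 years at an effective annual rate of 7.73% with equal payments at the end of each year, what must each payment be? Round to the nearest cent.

Annuity-PV factor = 7.233428; PMT = 1.415e+06 / 7.233428 = 195,619.5491

C$195,619.55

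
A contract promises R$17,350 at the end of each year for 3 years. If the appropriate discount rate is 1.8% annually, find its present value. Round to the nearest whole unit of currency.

R$50,231

PV = 17350 × [1 − (1+0.018)^(−3)] / 0.018 = 17350 × 2.895155 = 50,230.9336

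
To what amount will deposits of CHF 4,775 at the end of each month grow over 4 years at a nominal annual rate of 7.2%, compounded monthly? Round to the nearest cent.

CHF 264,702.14

i = 0.072/12 = 0.006 per month; n = 4·12 = 48.
FV = 4775 × [(1+0.006)^48 − 1] / 0.006 = 4775 × 55.435003 = 264,702.1412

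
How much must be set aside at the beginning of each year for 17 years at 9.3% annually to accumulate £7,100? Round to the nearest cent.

FV-annuity factor × (1+i) = 41.541514; PMT = 7100 / 41.541514 = 170.9134

£170.91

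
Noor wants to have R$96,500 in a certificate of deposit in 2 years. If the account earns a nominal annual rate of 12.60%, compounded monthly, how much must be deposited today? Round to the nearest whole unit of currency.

i = 0.126/12 = 0.0105 per month; n = 2·12 = 24.
PV = 96,500 / (1 + 0.0105)^24 = 96,500 / 1.284907 = 75,102.7232

R$75,103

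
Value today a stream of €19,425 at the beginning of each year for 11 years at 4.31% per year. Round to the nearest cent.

Annuity factor a(11|0.0431) × (1+i) = 8.987160; PV = 19425 × 8.987160 = 174,575.5882
Payments are at the start of each period, so multiply by (1+i).

€174,575.59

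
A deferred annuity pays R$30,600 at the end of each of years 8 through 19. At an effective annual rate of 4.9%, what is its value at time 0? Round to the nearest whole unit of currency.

R$195,137

PV at t=7 (ordinary 12-year annuity): 30600 × a(12|0.049) = 30600 × 8.913452 = 272,751.6353
Discount back 7 years: 272,751.6353 × (1+0.049)^(−7) = 272,751.6353 × 0.715437 = 195,136.6953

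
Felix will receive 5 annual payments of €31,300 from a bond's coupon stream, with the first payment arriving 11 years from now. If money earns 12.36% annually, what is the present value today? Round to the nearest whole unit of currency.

Value one period before first payment (t=10): 31300 × [1 − (1+0.1236)^(−5)] / 0.1236 = 31300 × 3.572858 = 111,830.4489
PV₀ = 111,830.4489 / (1+0.1236)^10 = 111,830.4489 / 3.207135 = 34,869.2626

€34,869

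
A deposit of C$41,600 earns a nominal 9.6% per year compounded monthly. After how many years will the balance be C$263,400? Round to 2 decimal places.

19.30 years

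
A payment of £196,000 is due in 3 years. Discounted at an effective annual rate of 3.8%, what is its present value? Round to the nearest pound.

PV = 196,000 / (1 + 0.038)^3 = 196,000 / 1.118387 = 175,252.4148

£175,252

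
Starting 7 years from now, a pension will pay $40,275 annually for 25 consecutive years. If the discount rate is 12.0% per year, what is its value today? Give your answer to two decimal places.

$160,035.87

Value one period before first payment (t=6): 40275 × [1 − (1+0.12)^(−25)] / 0.12 = 40275 × 7.843139 = 315,882.4277
PV₀ = 315,882.4277 / (1+0.12)^6 = 315,882.4277 / 1.973823 = 160,035.8685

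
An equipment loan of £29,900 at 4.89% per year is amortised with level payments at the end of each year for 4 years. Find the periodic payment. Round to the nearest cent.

£8,410.62

PMT = 29900 / ( [1 − (1+0.0489)^(−4)] / 0.0489 ) = 29900 / 3.555030 = 8,410.6184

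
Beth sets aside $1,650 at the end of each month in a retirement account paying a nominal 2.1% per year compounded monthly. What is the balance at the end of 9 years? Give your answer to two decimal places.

i = 0.021/12 = 0.00175 per month; n = 9·12 = 108.
Accumulation factor s(108|0.00175) = 118.766527; FV = 1650 × 118.766527 = 195,964.7693

$195,964.77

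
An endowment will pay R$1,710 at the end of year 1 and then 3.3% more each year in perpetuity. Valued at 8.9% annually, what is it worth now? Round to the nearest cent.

R$30,535.71

PV = PMT / (i − g) = 1710 / (0.089 − 0.033) = 1710 / 0.056000 = 30,535.7143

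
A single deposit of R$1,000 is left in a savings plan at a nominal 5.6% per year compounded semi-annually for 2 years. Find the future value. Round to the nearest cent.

R$1,116.79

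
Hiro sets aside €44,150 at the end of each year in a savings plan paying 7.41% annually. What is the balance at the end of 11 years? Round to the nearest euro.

Accumulation factor s(11|0.0741) = 16.130768; FV = 44150 × 16.130768 = 712,173.4113

€712,173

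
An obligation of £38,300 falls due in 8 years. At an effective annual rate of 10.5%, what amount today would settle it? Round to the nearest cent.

£17,230.61

PV = 38,300 / (1 + 0.105)^8 = 38,300 / 2.222789 = 17,230.6059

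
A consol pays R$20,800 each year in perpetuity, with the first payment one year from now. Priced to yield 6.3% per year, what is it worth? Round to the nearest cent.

PV = PMT / i = 20800 / 0.063 = 330,158.7302

R$330,158.73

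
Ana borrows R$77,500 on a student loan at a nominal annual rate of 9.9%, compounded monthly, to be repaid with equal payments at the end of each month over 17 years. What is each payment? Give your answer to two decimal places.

i = 0.099/12 = 0.00825 per month; n = 17·12 = 204.
PMT = 77500 / ( [1 − (1+0.00825)^(−204)] / 0.00825 ) = 77500 / 98.532960 = 786.5388

R$786.54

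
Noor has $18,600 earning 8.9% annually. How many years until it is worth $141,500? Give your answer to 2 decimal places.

(1+i)^n = 141500/18600 = 7.60753, so n = ln 7.60753 / ln 1.089 = 23.7995 years

23.80 years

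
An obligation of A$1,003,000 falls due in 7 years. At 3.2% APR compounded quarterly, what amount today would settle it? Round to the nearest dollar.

A$802,428

Periodic rate i = 0.032/4 = 0.008; n = 7 × 4 = 28 periods.
PV = 1,003,000 / (1 + 0.008)^28 = 1,003,000 / 1.249956 = 802,427.9249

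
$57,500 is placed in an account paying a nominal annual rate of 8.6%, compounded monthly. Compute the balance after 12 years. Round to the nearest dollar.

With 12 periods per year: i = 0.00716667, n = 144.
FV = PV·(1+i)^n = 57,500 × 2.796363 = 160,790.8612

$160,791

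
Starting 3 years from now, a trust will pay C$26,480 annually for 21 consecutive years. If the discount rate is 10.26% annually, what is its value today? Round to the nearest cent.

C$184,992.86

Value one period before first payment (t=2): 26480 × [1 − (1+0.1026)^(−21)] / 0.1026 = 26480 × 8.493231 = 224,900.7678
Discount back 2 years: 224,900.7678 × (1+0.1026)^(−2) = 224,900.7678 × 0.822553 = 184,992.8580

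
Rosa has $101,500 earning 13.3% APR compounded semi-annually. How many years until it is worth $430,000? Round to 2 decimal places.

Periodic rate i = 0.133/2 = 0.0665.
(1+i)^n = 430000/101500 = 4.23645, so n = ln 4.23645 / ln 1.0665 = 22.4243 half-years
= 22.4243/2 years

11.21 years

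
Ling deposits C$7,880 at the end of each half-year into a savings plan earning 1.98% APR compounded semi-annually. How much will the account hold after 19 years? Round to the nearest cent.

With 2 periods per year: i = 0.0099, n = 38.
FV = PMT · [(1+i)^n − 1] / i = 7880 · 45.863232 = 361,402.2643

C$361,402.26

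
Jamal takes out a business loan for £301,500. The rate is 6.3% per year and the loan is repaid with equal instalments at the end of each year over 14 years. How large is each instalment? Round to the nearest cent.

£33,042.09

PMT = 301500 / ( [1 − (1+0.063)^(−14)] / 0.063 ) = 301500 / 9.124726 = 33,042.0891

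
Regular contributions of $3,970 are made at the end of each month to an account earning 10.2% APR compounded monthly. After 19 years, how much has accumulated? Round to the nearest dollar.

i = 0.102/12 = 0.0085 per month; n = 19·12 = 228.
Accumulation factor s(228|0.0085) = 692.729473; FV = 3970 × 692.729473 = 2,750,136.0068

$2,750,136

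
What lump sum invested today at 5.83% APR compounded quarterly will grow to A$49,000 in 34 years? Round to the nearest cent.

Periodic rate i = 0.0583/4 = 0.014575; n = 34 × 4 = 136 periods.
PV = FV·(1+i)^(−n) = 49,000 × 0.139751 = 6,847.7952

A$6,847.80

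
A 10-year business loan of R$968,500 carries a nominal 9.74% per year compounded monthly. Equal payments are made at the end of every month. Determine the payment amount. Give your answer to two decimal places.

Periodic rate i = 0.0974/12 = 0.00811667; n = 10 × 12 = 120 periods.
PMT = 968500 / ( [1 − (1+0.00811667)^(−120)] / 0.00811667 ) = 968500 / 76.502206 = 12,659.7656

R$12,659.77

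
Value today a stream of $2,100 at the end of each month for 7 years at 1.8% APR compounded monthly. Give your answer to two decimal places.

$165,622.69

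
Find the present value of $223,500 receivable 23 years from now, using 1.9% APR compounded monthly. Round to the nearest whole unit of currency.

$144,425

i = 0.019/12 = 0.00158333 per month; n = 23·12 = 276.
PV = 223,500 / (1 + 0.00158333)^276 = 223,500 / 1.547521 = 144,424.5185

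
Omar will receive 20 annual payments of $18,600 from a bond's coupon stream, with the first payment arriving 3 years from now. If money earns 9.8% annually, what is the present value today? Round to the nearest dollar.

PV at t=2 (ordinary 20-year annuity): 18600 × a(20|0.098) = 18600 × 8.631087 = 160,538.2262
Discount back 2 years: 160,538.2262 × (1+0.098)^(−2) = 160,538.2262 × 0.829460 = 133,159.9980

$133,160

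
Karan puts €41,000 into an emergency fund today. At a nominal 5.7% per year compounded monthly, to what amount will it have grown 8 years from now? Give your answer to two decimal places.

i = 0.057/12 = 0.00475 per month; n = 8·12 = 96.
FV = 41,000 × (1 + 0.00475)^96 = 64,617.9660

€64,617.97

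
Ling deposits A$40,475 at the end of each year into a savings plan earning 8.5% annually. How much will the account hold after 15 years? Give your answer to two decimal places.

FV = 40475 × [(1+0.085)^15 − 1] / 0.085 = 40475 × 28.232269 = 1,142,701.0944

A$1,142,701.09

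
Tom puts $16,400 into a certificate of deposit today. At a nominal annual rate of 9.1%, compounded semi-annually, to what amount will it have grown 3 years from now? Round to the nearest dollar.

$21,418

With 2 periods per year: i = 0.0455, n = 6.
FV = 16,400 × (1 + 0.0455)^6 = 21,418.4516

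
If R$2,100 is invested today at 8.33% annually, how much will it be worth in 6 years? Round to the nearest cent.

R$3,394.00

FV = PV·(1+i)^n = 2,100 × 1.616190 = 3,393.9993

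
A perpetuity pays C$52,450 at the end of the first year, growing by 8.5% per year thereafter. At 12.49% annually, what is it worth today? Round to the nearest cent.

PV = PMT / (i − g) = 52450 / (0.1249 − 0.085) = 52450 / 0.039900 = 1,314,536.3409

C$1,314,536.34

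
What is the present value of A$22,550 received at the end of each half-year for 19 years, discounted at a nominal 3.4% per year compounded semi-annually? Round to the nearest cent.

With 2 periods per year: i = 0.017, n = 38.
Annuity factor a(38|0.017) = 27.824017; PV = 22550 × 27.824017 = 627,431.5759

A$627,431.58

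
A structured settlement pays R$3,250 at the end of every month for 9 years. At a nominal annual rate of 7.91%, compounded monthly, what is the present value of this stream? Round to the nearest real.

i = 0.0791/12 = 0.00659167 per month; n = 9·12 = 108.
PV = 3250 × [1 − (1+0.00659167)^(−108)] / 0.00659167 = 3250 × 77.088452 = 250,537.4680

R$250,537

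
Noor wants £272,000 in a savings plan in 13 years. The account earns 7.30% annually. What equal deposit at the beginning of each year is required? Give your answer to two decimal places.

£12,343.55

FV-annuity factor × (1+i) = 22.035795; PMT = 272000 / 22.035795 = 12,343.5529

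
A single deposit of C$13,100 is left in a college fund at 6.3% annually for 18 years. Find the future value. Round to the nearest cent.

C$39,343.23

FV = 13,100 × (1 + 0.063)^18 = 39,343.2341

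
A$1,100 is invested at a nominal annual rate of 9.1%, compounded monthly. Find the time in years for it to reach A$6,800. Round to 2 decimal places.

Periodic rate i = 0.091/12 = 0.00758333.
(1+i)^n = 6800/1100 = 6.18182, so n = ln 6.18182 / ln 1.00758 = 241.1223 months
= 241.1223/12 years

20.09 years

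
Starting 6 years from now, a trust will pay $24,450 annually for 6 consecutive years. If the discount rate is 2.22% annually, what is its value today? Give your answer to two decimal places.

Value one period before first payment (t=5): 24450 × [1 − (1+0.0222)^(−6)] / 0.0222 = 24450 × 5.560079 = 135,943.9383
PV₀ = 135,943.9383 / (1+0.0222)^5 = 135,943.9383 / 1.116039 = 121,809.3047

$121,809.30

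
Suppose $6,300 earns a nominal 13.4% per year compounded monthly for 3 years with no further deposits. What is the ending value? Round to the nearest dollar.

i = 0.134/12 = 0.0111667 per month; n = 3·12 = 36.
6,300 × (1+0.0111667)^36 = 6,300 × 1.491485 = 9,396.3536

$9,396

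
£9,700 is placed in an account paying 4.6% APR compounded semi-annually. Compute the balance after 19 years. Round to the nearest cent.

£23,016.85

i = 0.046/2 = 0.023 per half-year; n = 19·2 = 38.
FV = PV·(1+i)^n = 9,700 × 2.372871 = 23,016.8462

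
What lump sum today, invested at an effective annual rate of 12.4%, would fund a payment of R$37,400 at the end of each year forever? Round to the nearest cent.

R$301,612.90

PV = C/r = 37400/0.124 = 301,612.9032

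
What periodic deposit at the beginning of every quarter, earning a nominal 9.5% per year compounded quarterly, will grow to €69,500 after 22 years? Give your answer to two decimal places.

i = 0.095/4 = 0.02375 per quarter; n = 22·4 = 88.
FV-annuity factor × (1+i) = 296.985472; PMT = 69500 / 296.985472 = 234.0182

€234.02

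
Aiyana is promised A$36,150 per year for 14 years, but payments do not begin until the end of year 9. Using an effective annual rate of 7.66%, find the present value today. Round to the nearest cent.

PV at t=8 (ordinary 14-year annuity): 36150 × a(14|0.0766) = 36150 × 8.409571 = 304,005.9865
PV₀ = 304,005.9865 / (1+0.0766)^8 = 304,005.9865 / 1.804825 = 168,440.7366

A$168,440.74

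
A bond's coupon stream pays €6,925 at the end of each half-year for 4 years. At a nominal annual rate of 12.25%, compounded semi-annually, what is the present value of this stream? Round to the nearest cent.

€42,790.88

Periodic rate i = 0.1225/2 = 0.06125; n = 4 × 2 = 8 periods.
PV = PMT · [1 − (1+i)^(−n)] / i = 6925 · 6.179189 = 42,790.8839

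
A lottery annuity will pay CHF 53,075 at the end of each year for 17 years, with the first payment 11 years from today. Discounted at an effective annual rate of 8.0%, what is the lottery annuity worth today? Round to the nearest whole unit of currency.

PV at t=10 (ordinary 17-year annuity): 53075 × a(17|0.08) = 53075 × 9.121638 = 484,130.9425
Discount back 10 years: 484,130.9425 × (1+0.08)^(−10) = 484,130.9425 × 0.463193 = 224,246.3000

CHF 224,246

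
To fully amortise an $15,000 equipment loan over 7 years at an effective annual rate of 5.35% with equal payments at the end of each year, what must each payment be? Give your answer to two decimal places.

Annuity-PV factor = 5.713688; PMT = 15000 / 5.713688 = 2,625.2744

$2,625.27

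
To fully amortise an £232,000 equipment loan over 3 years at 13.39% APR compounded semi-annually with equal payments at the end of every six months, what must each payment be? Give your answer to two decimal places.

£48,215.27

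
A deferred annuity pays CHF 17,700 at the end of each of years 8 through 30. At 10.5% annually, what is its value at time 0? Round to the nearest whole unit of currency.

CHF 75,369

Value one period before first payment (t=7): 17700 × [1 − (1+0.105)^(−23)] / 0.105 = 17700 × 8.565561 = 151,610.4239
Discount back 7 years: 151,610.4239 × (1+0.105)^(−7) = 151,610.4239 × 0.497123 = 75,369.0630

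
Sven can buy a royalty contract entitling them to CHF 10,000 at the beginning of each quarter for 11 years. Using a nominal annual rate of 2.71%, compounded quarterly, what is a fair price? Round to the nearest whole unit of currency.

CHF 381,945

Periodic rate i = 0.0271/4 = 0.006775; n = 11 × 4 = 44 periods.
PV = 10000 × [1 − (1+0.006775)^(−44)] / 0.006775 × (1+i) = 10000 × 38.194498 = 381,944.9774
Payments are at the start of each period, so multiply by (1+i).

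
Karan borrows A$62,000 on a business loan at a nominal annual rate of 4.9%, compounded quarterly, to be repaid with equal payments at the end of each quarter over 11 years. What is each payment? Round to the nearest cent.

A$1,831.20

i = 0.049/4 = 0.01225 per quarter; n = 11·4 = 44.
PMT = 62000 / ( [1 − (1+0.01225)^(−44)] / 0.01225 ) = 62000 / 33.857581 = 1,831.1999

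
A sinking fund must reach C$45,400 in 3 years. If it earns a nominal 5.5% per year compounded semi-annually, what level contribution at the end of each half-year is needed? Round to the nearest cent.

Periodic rate i = 0.055/2 = 0.0275; n = 3 × 2 = 6 periods.
PMT = 45400 / ( [(1+0.0275)^6 − 1] / 0.0275 ) = 45400 / 6.427940 = 7,062.9155

C$7,062.92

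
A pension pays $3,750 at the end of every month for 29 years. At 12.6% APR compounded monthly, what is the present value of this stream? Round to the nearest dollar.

Periodic rate i = 0.126/12 = 0.0105; n = 29 × 12 = 348 periods.
Annuity factor a(348|0.0105) = 92.725213; PV = 3750 × 92.725213 = 347,719.5498

$347,720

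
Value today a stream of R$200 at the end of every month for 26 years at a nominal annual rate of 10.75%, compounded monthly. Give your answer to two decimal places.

Periodic rate i = 0.1075/12 = 0.00895833; n = 26 × 12 = 312 periods.
Annuity factor a(312|0.00895833) = 104.720350; PV = 200 × 104.720350 = 20,944.0699

R$20,944.07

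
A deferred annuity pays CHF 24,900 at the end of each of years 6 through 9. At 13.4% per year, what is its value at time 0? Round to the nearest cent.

PV at t=5 (ordinary 4-year annuity): 24900 × a(4|0.134) = 24900 × 2.949919 = 73,452.9785
PV₀ = 73,452.9785 / (1+0.134)^5 = 73,452.9785 / 1.875276 = 39,169.1492

CHF 39,169.15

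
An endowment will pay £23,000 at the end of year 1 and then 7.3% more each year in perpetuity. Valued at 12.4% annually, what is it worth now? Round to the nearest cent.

£450,980.39

PV = PMT / (i − g) = 23000 / (0.124 − 0.073) = 23000 / 0.051000 = 450,980.3922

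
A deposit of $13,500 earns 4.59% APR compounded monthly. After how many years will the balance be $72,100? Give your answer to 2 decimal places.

Periodic rate i = 0.0459/12 = 0.003825.
(1+i)^n = 72100/13500 = 5.34074, so n = ln 5.34074 / ln 1.00382 = 438.8409 months
= 438.8409/12 years

36.57 years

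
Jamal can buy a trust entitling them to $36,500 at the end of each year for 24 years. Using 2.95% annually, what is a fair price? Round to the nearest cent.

$621,489.92

PV = 36500 × [1 − (1+0.0295)^(−24)] / 0.0295 = 36500 × 17.027121 = 621,489.9207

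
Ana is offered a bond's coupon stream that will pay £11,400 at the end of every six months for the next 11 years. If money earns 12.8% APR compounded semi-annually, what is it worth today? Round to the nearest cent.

£132,625.24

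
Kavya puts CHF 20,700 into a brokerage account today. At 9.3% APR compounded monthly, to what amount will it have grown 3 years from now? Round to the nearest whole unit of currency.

Periodic rate i = 0.093/12 = 0.00775; n = 3 × 12 = 36 periods.
FV = 20,700 × (1 + 0.00775)^36 = 27,331.9987

CHF 27,332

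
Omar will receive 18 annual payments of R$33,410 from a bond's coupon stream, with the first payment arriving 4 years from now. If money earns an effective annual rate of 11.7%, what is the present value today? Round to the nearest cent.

R$176,932.50

Value one period before first payment (t=3): 33410 × [1 − (1+0.117)^(−18)] / 0.117 = 33410 × 7.380583 = 246,585.2781
Discount back 3 years: 246,585.2781 × (1+0.117)^(−3) = 246,585.2781 × 0.717531 = 176,932.5045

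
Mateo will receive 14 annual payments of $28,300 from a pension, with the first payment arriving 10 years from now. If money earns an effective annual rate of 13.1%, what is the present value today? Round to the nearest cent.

PV at t=9 (ordinary 14-year annuity): 28300 × a(14|0.131) = 28300 × 6.271352 = 177,479.2660
Discount back 9 years: 177,479.2660 × (1+0.131)^(−9) = 177,479.2660 × 0.330245 = 58,611.6813

$58,611.68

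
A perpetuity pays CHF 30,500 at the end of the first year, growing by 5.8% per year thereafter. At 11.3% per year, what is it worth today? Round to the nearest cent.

PV = PMT / (i − g) = 30500 / (0.113 − 0.058) = 30500 / 0.055000 = 554,545.4545

CHF 554,545.45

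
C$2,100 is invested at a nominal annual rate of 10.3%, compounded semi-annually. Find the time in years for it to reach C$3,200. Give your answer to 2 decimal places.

4.19 years

Periodic rate i = 0.103/2 = 0.0515.
n = ln(3200/2100) / ln(1+0.0515) = ln(1.52381) / 0.050218 = 8.3877 half-years
= 8.3877/2 years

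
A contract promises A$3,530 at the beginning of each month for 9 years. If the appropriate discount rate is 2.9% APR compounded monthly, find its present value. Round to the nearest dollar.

i = 0.029/12 = 0.00241667 per month; n = 9·12 = 108.
PV = 3530 × [1 − (1+0.00241667)^(−108)] / 0.00241667 × (1+i) = 3530 × 95.185272 = 336,004.0098
Payments are at the start of each period, so multiply by (1+i).

A$336,004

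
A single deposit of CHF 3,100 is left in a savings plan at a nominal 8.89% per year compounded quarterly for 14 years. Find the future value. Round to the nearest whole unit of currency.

i = 0.0889/4 = 0.022225 per quarter; n = 14·4 = 56.
FV = 3,100 × (1 + 0.022225)^56 = 10,616.1143

CHF 10,616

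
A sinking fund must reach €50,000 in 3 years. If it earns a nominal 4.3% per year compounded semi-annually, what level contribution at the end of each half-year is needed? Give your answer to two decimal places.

€7,896.53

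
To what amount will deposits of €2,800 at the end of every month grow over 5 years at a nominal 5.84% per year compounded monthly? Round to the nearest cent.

€194,554.90

With 12 periods per year: i = 0.00486667, n = 60.
Accumulation factor s(60|0.00486667) = 69.483894; FV = 2800 × 69.483894 = 194,554.9038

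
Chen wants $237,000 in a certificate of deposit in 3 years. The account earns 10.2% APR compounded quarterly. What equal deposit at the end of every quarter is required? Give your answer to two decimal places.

$17,130.95

Periodic rate i = 0.102/4 = 0.0255; n = 3 × 4 = 12 periods.
FV-annuity factor = 13.834608; PMT = 237000 / 13.834608 = 17,130.9518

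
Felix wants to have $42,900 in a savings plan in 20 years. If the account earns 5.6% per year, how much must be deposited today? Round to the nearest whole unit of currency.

$14,427

PV = FV·(1+i)^(−n) = 42,900 × 0.336296 = 14,427.0962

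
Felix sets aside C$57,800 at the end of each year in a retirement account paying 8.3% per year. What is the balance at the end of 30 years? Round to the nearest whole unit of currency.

C$6,919,203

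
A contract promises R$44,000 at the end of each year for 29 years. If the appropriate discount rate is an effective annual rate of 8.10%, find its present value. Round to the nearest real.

PV = PMT · [1 − (1+i)^(−n)] / i = 44000 · 11.055738 = 486,452.4713

R$486,452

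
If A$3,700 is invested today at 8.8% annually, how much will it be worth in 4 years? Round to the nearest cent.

FV = PV·(1+i)^n = 3,700 × 1.401250 = 5,184.6245

A$5,184.62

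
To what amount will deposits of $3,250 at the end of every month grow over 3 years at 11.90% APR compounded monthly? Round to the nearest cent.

$139,785.54

Periodic rate i = 0.119/12 = 0.00991667; n = 3 × 12 = 36 periods.
FV = PMT · [(1+i)^n − 1] / i = 3250 · 43.010935 = 139,785.5389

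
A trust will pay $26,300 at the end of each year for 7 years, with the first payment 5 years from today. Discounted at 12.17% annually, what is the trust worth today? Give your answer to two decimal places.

$75,410.87

PV at t=4 (ordinary 7-year annuity): 26300 × a(7|0.1217) = 26300 × 4.539260 = 119,382.5391
PV₀ = 119,382.5391 / (1+0.1217)^4 = 119,382.5391 / 1.583095 = 75,410.8666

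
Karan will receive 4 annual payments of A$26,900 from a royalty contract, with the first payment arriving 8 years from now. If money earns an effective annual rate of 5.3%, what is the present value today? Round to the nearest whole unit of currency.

Value one period before first payment (t=7): 26900 × [1 − (1+0.053)^(−4)] / 0.053 = 26900 × 3.521379 = 94,725.0822
PV₀ = 94,725.0822 / (1+0.053)^7 = 94,725.0822 / 1.435485 = 65,988.2168

A$65,988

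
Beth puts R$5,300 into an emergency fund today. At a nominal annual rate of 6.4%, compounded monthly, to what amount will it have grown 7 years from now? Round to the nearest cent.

With 12 periods per year: i = 0.00533333, n = 84.
FV = 5,300 × (1 + 0.00533333)^84 = 8,285.5778

R$8,285.58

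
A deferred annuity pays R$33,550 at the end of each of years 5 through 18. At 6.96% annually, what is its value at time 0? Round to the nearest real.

Value one period before first payment (t=4): 33550 × [1 − (1+0.0696)^(−14)] / 0.0696 = 33550 × 8.766485 = 294,115.5733
Discount back 4 years: 294,115.5733 × (1+0.0696)^(−4) = 294,115.5733 × 0.764037 = 224,715.1970

R$224,715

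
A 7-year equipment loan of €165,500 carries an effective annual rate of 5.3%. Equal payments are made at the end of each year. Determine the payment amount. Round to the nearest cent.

PMT = 165500 / ( [1 − (1+0.053)^(−7)] / 0.053 ) = 165500 / 5.723986 = 28,913.4200

€28,913.42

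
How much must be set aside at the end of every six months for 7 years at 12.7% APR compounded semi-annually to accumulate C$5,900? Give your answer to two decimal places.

C$273.93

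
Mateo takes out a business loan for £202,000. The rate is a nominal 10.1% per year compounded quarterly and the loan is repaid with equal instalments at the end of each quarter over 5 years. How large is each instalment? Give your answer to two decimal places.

£12,988.34

Periodic rate i = 0.101/4 = 0.02525; n = 5 × 4 = 20 periods.
PMT = 202000 / ( [1 − (1+0.02525)^(−20)] / 0.02525 ) = 202000 / 15.552411 = 12,988.3399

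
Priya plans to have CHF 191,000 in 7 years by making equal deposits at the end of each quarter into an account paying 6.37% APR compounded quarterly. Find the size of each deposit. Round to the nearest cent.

i = 0.0637/4 = 0.015925 per quarter; n = 7·4 = 28.
FV-annuity factor = 34.939881; PMT = 191000 / 34.939881 = 5,466.5327

CHF 5,466.53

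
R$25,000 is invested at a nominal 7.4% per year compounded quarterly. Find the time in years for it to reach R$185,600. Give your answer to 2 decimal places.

Periodic rate i = 0.074/4 = 0.0185.
(1+i)^n = 185600/25000 = 7.42400, so n = ln 7.42400 / ln 1.0185 = 109.3624 quarters
= 109.3624/4 years

27.34 years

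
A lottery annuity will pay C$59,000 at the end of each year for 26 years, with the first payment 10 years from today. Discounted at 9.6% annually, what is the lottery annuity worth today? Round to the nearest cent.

C$244,487.24

PV at t=9 (ordinary 26-year annuity): 59000 × a(26|0.096) = 59000 × 9.455819 = 557,893.3446
PV₀ = 557,893.3446 / (1+0.096)^9 = 557,893.3446 / 2.281891 = 244,487.2374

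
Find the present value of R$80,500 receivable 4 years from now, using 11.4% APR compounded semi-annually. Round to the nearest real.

R$51,665

i = 0.114/2 = 0.057 per half-year; n = 4·2 = 8.
PV = FV·(1+i)^(−n) = 80,500 × 0.641801 = 51,664.9463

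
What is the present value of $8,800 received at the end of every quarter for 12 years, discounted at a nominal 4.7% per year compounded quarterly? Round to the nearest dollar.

i = 0.047/4 = 0.01175 per quarter; n = 12·4 = 48.
PV = PMT · [1 − (1+i)^(−n)] / i = 8800 · 36.527457 = 321,441.6241

$321,442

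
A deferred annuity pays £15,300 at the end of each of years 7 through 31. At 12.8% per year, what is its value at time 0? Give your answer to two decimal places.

£55,169.64

PV at t=6 (ordinary 25-year annuity): 15300 × a(25|0.128) = 15300 × 7.427853 = 113,646.1483
Discount back 6 years: 113,646.1483 × (1+0.128)^(−6) = 113,646.1483 × 0.485451 = 55,169.6366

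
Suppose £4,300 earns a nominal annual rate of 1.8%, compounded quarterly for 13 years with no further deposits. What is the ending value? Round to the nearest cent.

£5,430.82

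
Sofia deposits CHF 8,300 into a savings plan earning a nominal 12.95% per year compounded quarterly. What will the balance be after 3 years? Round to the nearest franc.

With 4 periods per year: i = 0.032375, n = 12.
FV = PV·(1+i)^n = 8,300 × 1.465716 = 12,165.4406

CHF 12,165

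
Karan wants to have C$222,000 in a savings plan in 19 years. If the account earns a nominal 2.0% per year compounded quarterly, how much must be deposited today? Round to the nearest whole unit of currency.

C$151,961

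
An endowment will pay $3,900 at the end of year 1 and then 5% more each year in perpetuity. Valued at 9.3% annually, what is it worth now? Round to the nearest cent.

PV = D₁/(r − g) = 3900/(0.093 − 0.05) = 90,697.6744

$90,697.67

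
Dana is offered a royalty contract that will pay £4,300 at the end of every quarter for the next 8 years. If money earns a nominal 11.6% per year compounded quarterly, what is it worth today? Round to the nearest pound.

£88,877

With 4 periods per year: i = 0.029, n = 32.
PV = 4300 × [1 − (1+0.029)^(−32)] / 0.029 = 4300 × 20.669059 = 88,876.9535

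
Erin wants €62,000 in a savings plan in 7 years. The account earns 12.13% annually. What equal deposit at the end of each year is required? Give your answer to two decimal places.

€6,120.75

FV-annuity factor = 10.129479; PMT = 62000 / 10.129479 = 6,120.7489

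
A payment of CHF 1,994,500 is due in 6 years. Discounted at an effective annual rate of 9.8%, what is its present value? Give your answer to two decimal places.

CHF 1,138,203.72

PV = 1,994,500 / (1 + 0.098)^6 = 1,994,500 / 1.752323 = 1,138,203.7181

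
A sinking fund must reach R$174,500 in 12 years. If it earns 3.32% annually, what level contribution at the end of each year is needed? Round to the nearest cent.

R$12,073.78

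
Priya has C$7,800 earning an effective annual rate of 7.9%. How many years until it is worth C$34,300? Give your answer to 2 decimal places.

19.48 years

n = ln(34300/7800) / ln(1+0.079) = ln(4.39744) / 0.076035 = 19.4782 years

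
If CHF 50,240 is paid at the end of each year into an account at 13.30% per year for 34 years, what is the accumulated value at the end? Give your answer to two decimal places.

CHF 25,986,475.52

Accumulation factor s(34|0.133) = 517.246726; FV = 50240 × 517.246726 = 25,986,475.5239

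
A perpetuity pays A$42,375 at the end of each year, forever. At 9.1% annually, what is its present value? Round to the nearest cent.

A$465,659.34

PV = C/r = 42375/0.091 = 465,659.3407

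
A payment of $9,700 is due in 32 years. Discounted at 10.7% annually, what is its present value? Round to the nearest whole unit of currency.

$375

Discount factor = (1+0.107)^(−32) = 0.038661; PV = 9,700 × 0.038661 = 375.0143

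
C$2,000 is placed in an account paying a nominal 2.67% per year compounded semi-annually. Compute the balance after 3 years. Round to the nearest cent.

C$2,165.64

Periodic rate i = 0.0267/2 = 0.01335; n = 3 × 2 = 6 periods.
FV = PV·(1+i)^n = 2,000 × 1.082821 = 2,165.6428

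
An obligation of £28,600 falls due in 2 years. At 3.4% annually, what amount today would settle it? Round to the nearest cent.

Discount factor = (1+0.034)^(−2) = 0.935317; PV = 28,600 × 0.935317 = 26,750.0720

£26,750.07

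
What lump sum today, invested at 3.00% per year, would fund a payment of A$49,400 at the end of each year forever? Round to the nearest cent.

A$1,646,666.67

PV = PMT / i = 49400 / 0.03 = 1,646,666.6667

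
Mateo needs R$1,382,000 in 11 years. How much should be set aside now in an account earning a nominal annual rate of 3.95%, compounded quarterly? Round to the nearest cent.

i = 0.0395/4 = 0.009875 per quarter; n = 11·4 = 44.
Discount factor = (1+0.009875)^(−44) = 0.648970; PV = 1,382,000 × 0.648970 = 896,876.6407

R$896,876.64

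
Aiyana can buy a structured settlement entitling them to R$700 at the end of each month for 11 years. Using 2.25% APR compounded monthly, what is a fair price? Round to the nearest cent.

R$81,785.70

Periodic rate i = 0.0225/12 = 0.001875; n = 11 × 12 = 132 periods.
PV = 700 × [1 − (1+0.001875)^(−132)] / 0.001875 = 700 × 116.836707 = 81,785.6950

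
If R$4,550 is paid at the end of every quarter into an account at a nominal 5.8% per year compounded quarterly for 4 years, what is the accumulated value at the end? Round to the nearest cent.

R$81,278.87

With 4 periods per year: i = 0.0145, n = 16.
FV = 4550 × [(1+0.0145)^16 − 1] / 0.0145 = 4550 × 17.863487 = 81,278.8651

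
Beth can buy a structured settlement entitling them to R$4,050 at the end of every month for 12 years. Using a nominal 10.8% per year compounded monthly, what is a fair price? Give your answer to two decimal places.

R$326,153.26

i = 0.108/12 = 0.009 per month; n = 12·12 = 144.
Annuity factor a(144|0.009) = 80.531669; PV = 4050 × 80.531669 = 326,153.2610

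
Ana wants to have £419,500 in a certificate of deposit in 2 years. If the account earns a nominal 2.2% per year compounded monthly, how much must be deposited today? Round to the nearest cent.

Periodic rate i = 0.022/12 = 0.00183333; n = 2 × 12 = 24 periods.
PV = FV·(1+i)^(−n) = 419,500 × 0.956993 = 401,458.3572

£401,458.36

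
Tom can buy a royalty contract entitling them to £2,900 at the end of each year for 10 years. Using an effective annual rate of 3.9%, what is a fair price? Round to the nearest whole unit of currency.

PV = 2900 × [1 − (1+0.039)^(−10)] / 0.039 = 2900 × 8.151424 = 23,639.1296

£23,639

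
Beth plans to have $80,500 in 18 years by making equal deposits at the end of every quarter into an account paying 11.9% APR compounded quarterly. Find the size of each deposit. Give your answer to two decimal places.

$330.12

With 4 periods per year: i = 0.02975, n = 72.
PMT = 80500 / ( [(1+0.02975)^72 − 1] / 0.02975 ) = 80500 / 243.848020 = 330.1237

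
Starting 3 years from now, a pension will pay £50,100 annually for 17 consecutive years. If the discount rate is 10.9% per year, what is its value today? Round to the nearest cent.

PV at t=2 (ordinary 17-year annuity): 50100 × a(17|0.109) = 50100 × 7.594020 = 380,460.4209
Discount back 2 years: 380,460.4209 × (1+0.109)^(−2) = 380,460.4209 × 0.813087 = 309,347.3441

£309,347.34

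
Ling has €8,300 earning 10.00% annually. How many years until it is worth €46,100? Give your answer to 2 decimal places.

17.99 years

(1+i)^n = 46100/8300 = 5.55422, so n = ln 5.55422 / ln 1.1 = 17.9892 years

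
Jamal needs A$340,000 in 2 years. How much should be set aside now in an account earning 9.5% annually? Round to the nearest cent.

A$283,563.73

PV = FV·(1+i)^(−n) = 340,000 × 0.834011 = 283,563.7289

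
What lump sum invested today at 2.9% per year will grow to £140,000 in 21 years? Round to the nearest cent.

£76,807.77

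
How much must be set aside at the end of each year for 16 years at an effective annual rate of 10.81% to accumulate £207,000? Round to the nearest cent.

FV-annuity factor = 38.550372; PMT = 207000 / 38.550372 = 5,369.5979

£5,369.60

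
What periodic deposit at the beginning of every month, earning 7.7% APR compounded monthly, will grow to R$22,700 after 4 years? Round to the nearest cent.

R$402.74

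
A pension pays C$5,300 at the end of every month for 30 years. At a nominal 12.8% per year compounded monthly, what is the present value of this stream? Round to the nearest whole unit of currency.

C$485,976

i = 0.128/12 = 0.0106667 per month; n = 30·12 = 360.
Annuity factor a(360|0.0106667) = 91.693579; PV = 5300 × 91.693579 = 485,975.9677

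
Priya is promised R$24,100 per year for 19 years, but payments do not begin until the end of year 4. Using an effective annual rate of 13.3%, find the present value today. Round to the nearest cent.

Value one period before first payment (t=3): 24100 × [1 − (1+0.133)^(−19)] / 0.133 = 24100 × 6.817697 = 164,306.4935
PV₀ = 164,306.4935 / (1+0.133)^3 = 164,306.4935 / 1.454420 = 112,970.4861

R$112,970.49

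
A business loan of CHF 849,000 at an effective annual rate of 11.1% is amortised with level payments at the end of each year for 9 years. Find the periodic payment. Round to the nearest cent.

Annuity-PV factor = 5.515592; PMT = 849000 / 5.515592 = 153,927.2801

CHF 153,927.28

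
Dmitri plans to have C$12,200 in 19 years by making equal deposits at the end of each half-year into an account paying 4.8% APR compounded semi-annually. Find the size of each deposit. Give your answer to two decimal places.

i = 0.048/2 = 0.024 per half-year; n = 19·2 = 38.
FV-annuity factor = 60.942724; PMT = 12200 / 60.942724 = 200.1880

C$200.19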